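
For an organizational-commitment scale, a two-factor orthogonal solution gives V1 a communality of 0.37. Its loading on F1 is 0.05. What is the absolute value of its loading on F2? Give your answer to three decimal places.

0.606

Under orthogonal rotation h² = Σλ², so λ_F2² = h² − (0.0025) = 0.37 − 0.0025 = 0.3675.
|λ| = √0.3675 = 0.6062.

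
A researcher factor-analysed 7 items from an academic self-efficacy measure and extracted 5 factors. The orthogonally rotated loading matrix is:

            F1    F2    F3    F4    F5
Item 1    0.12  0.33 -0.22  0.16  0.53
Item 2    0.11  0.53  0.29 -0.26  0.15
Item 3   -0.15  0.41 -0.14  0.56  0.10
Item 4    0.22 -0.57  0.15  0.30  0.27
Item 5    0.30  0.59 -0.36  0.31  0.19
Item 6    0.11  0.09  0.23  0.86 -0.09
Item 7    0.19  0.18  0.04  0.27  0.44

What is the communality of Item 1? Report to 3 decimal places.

h² = 0.12² + 0.33² + (-0.22)² + 0.16² + 0.53² = 0.0144 + 0.1089 + 0.0484 + 0.0256 + 0.2809 = 0.4782

0.478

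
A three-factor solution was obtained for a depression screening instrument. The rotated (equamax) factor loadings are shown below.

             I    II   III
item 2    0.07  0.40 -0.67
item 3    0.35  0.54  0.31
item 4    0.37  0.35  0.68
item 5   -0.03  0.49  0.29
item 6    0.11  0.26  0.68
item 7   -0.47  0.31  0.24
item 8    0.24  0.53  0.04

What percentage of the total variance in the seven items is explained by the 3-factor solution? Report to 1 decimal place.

49.0%

Communalities: 0.6138, 0.5102, 0.7218, 0.3251, 0.5421, 0.3746, 0.3401; Σh² = 3.4277.
Total variance with 7 standardized items is 7, so the solution explains 3.4277/7 = 0.4897 = 48.97%.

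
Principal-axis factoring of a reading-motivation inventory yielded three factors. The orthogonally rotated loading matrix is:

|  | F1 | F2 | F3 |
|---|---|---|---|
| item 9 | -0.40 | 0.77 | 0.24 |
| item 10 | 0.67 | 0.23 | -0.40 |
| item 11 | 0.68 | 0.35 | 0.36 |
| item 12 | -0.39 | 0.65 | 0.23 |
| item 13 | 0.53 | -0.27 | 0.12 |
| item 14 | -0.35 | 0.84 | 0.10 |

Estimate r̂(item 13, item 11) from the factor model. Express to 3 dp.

0.309

r̂ = Σ λ_i·λ_j across factors = (0.53)(0.68) + (-0.27)(0.35) + (0.12)(0.36)
  = +0.3604 -0.0945 +0.0432 = 0.3091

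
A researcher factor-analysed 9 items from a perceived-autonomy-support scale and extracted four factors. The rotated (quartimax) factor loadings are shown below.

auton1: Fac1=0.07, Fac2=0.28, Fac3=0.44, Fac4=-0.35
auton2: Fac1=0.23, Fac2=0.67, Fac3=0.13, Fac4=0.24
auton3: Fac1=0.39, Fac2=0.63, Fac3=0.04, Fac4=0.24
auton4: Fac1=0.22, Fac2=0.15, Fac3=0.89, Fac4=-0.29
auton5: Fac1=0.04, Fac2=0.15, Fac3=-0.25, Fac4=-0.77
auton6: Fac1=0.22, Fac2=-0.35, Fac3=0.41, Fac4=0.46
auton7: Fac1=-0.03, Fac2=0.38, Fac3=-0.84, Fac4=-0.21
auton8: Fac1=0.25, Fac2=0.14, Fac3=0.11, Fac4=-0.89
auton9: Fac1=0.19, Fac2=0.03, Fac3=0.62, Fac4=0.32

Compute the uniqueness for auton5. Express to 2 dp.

h² = 0.04² + 0.15² + (-0.25)² + (-0.77)² = 0.0016 + 0.0225 + 0.0625 + 0.5929 = 0.6795
Uniqueness u² = 1 − h² = 1 − 0.6795 = 0.3205

0.32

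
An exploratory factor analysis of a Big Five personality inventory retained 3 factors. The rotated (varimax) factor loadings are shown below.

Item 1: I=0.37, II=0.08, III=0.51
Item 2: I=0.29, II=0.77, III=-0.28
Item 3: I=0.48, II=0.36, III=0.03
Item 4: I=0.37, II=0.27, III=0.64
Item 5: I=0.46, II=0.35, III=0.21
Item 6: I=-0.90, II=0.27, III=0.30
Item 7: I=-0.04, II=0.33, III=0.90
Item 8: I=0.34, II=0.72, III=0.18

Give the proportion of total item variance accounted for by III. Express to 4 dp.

SS loadings for III = 0.51² + (-0.28)² + 0.03² + 0.64² + 0.21² + 0.30² + 0.90² + 0.18² = 1.7255
Proportion of variance = 1.7255 / 8 = 0.2157.

0.2157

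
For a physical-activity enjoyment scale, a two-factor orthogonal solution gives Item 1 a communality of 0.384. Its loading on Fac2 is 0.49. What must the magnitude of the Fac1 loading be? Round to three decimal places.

Under orthogonal rotation h² = Σλ², so λ_Fac1² = h² − (0.2401) = 0.384 − 0.2401 = 0.1439.
|λ| = √0.1439 = 0.3793.

0.379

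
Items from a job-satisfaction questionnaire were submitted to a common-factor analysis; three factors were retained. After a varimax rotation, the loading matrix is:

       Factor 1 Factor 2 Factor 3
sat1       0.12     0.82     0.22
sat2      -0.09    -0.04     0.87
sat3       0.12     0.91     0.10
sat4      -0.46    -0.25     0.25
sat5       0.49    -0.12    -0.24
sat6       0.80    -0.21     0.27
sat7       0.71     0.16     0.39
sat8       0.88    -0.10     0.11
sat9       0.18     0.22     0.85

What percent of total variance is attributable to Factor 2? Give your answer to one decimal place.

SS loadings for Factor 2 = 0.82² + (-0.04)² + 0.91² + (-0.25)² + (-0.12)² + (-0.21)² + 0.16² + (-0.10)² + 0.22² = 1.7071
With 9 standardized items, total variance = 9. Proportion = 1.7071/9 = 0.1897 → 18.97%.

19.0%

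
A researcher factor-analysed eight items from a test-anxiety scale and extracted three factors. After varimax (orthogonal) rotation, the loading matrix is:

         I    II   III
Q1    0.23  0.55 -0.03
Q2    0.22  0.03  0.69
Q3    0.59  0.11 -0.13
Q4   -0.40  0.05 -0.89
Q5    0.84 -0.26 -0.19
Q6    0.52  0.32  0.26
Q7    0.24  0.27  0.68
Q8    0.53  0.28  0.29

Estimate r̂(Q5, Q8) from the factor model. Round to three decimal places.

0.317

r̂ = Σ λ_i·λ_j across factors = (0.84)(0.53) + (-0.26)(0.28) + (-0.19)(0.29)
  = +0.4452 -0.0728 -0.0551 = 0.3173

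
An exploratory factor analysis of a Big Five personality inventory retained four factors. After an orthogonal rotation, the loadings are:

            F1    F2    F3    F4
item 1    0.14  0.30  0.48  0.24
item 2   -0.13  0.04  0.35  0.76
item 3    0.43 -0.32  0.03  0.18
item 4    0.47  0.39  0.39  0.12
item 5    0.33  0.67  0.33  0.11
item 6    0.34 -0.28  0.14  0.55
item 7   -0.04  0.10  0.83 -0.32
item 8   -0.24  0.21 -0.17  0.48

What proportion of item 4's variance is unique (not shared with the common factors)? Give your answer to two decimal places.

h² = 0.47² + 0.39² + 0.39² + 0.12² = 0.2209 + 0.1521 + 0.1521 + 0.0144 = 0.5395
Uniqueness u² = 1 − h² = 1 − 0.5395 = 0.4605

0.46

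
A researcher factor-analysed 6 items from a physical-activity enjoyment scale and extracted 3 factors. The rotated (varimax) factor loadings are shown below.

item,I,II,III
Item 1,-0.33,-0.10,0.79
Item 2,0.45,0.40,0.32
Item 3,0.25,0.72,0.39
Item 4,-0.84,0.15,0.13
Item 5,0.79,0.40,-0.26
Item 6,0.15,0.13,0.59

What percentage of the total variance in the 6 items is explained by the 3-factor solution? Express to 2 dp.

Communalities: 0.7430, 0.4649, 0.7330, 0.7450, 0.8517, 0.3875; Σh² = 3.9251.
Total variance with 6 standardized items is 6, so the solution explains 3.9251/6 = 0.6542 = 65.42%.

65.42%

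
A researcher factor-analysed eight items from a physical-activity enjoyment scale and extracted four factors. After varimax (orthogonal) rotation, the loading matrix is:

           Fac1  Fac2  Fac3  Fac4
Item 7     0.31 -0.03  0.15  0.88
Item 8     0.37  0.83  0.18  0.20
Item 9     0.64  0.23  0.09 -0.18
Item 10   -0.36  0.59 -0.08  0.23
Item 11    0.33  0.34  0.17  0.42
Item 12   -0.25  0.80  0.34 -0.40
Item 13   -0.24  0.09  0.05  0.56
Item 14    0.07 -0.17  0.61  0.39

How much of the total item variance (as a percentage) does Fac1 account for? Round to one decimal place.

12.6%

SS loadings for Fac1 = 0.31² + 0.37² + 0.64² + (-0.36)² + 0.33² + (-0.25)² + (-0.24)² + 0.07² = 1.0061
With 8 standardized items, total variance = 8. Proportion = 1.0061/8 = 0.1258 → 12.58%.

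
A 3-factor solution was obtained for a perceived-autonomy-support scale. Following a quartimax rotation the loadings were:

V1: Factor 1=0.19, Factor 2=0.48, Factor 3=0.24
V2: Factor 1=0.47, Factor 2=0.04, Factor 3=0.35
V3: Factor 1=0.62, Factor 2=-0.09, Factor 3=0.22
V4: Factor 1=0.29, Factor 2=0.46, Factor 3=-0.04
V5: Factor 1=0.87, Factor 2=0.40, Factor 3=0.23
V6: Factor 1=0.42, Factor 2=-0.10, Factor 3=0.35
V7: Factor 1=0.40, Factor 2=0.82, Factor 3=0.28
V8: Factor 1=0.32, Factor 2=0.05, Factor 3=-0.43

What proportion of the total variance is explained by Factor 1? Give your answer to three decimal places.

0.240

SS loadings for Factor 1 = 0.19² + 0.47² + 0.62² + 0.29² + 0.87² + 0.42² + 0.40² + 0.32² = 1.9212
Proportion of variance = 1.9212 / 8 = 0.2402.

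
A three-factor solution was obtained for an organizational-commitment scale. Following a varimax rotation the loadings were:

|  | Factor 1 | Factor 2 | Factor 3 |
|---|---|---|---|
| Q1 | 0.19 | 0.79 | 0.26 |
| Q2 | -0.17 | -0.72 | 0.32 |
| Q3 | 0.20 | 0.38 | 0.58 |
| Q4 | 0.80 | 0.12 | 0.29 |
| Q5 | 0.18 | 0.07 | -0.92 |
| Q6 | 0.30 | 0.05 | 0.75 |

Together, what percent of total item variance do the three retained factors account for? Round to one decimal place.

SS loadings by factor: 0.8674, 1.3087, 1.9994; total = 4.1755.
Total variance with 6 standardized items is 6, so the solution explains 4.1755/6 = 0.6959 = 69.59%.

69.6%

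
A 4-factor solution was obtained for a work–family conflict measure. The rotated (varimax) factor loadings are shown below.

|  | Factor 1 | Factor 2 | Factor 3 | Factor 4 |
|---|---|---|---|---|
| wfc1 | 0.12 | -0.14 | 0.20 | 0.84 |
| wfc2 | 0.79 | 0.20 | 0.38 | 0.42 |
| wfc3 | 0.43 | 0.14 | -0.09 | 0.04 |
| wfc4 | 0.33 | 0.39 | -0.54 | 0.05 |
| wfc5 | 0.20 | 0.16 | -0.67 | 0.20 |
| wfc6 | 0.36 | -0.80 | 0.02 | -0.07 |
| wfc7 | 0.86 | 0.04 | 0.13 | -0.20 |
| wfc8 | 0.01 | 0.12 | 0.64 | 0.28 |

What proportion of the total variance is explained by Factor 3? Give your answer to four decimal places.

SS loadings for Factor 3 = 0.20² + 0.38² + (-0.09)² + (-0.54)² + (-0.67)² + 0.02² + 0.13² + 0.64² = 1.3599
Proportion of variance = 1.3599 / 8 = 0.1700.

0.1700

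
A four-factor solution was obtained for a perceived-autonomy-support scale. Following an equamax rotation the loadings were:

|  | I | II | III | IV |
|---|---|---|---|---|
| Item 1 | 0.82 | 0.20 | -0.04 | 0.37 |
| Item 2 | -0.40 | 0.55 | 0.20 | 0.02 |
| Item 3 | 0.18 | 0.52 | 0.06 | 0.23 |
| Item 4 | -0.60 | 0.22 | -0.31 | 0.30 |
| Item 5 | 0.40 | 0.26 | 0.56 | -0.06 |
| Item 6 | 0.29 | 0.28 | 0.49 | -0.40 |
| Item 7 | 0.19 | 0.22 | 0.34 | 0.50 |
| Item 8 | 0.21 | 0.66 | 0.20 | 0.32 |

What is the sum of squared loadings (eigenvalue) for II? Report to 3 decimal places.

SS loadings for II = 0.20² + 0.55² + 0.52² + 0.22² + 0.26² + 0.28² + 0.22² + 0.66² = 0.0400 + 0.3025 + 0.2704 + 0.0484 + 0.0676 + 0.0784 + 0.0484 + 0.4356 = 1.2913

1.291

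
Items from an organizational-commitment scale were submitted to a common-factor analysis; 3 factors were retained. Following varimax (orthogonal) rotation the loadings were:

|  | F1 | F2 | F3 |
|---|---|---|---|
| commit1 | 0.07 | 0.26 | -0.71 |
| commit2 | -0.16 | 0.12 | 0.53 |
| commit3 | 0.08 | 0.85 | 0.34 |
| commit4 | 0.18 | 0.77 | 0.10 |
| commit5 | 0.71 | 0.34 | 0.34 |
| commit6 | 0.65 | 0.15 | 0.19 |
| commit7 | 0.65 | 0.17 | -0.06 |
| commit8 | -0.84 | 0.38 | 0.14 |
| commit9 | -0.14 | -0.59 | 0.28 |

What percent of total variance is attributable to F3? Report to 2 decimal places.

SS loadings for F3 = (-0.71)² + 0.53² + 0.34² + 0.10² + 0.34² + 0.19² + (-0.06)² + 0.14² + 0.28² = 1.1639
With 9 standardized items, total variance = 9. Proportion = 1.1639/9 = 0.1293 → 12.93%.

12.93%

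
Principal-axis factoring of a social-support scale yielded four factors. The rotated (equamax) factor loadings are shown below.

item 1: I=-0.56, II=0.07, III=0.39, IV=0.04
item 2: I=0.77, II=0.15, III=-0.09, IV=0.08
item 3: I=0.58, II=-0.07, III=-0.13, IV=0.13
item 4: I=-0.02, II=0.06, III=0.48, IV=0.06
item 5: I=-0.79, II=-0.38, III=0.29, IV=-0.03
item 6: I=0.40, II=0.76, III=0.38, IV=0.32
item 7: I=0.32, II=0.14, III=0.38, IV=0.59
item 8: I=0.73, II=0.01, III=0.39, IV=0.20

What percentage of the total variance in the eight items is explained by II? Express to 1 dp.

SS loadings for II = 0.07² + 0.15² + (-0.07)² + 0.06² + (-0.38)² + 0.76² + 0.14² + 0.01² = 0.7776
With 8 standardized items, total variance = 8. Proportion = 0.7776/8 = 0.0972 → 9.72%.

9.7%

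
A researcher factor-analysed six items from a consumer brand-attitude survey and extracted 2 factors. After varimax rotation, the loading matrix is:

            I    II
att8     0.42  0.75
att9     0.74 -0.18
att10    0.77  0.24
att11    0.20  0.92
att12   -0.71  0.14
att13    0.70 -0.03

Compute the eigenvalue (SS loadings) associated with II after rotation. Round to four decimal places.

1.5194

SS loadings for II = 0.75² + (-0.18)² + 0.24² + 0.92² + 0.14² + (-0.03)² = 0.5625 + 0.0324 + 0.0576 + 0.8464 + 0.0196 + 0.0009 = 1.5194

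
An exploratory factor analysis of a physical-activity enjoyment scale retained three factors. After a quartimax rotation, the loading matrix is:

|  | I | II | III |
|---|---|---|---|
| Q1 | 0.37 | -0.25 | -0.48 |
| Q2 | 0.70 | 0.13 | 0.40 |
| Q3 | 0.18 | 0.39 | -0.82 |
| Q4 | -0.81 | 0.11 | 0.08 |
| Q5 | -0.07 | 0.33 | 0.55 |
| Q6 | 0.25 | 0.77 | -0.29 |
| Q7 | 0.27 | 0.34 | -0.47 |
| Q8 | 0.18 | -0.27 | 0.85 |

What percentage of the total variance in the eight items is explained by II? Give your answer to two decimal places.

SS loadings for II = (-0.25)² + 0.13² + 0.39² + 0.11² + 0.33² + 0.77² + 0.34² + (-0.27)² = 1.1339
With 8 standardized items, total variance = 8. Proportion = 1.1339/8 = 0.1417 → 14.17%.

14.17%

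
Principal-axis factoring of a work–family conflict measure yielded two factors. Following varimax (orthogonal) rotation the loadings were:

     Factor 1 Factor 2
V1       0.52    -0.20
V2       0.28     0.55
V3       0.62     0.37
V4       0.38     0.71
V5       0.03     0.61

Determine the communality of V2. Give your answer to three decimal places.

h² = 0.28² + 0.55² = 0.0784 + 0.3025 = 0.3809

0.381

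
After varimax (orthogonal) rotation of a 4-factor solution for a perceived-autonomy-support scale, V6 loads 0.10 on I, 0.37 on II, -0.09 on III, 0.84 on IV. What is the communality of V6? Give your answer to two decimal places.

h² = 0.10² + 0.37² + (-0.09)² + 0.84² = 0.0100 + 0.1369 + 0.0081 + 0.7056 = 0.8606

0.86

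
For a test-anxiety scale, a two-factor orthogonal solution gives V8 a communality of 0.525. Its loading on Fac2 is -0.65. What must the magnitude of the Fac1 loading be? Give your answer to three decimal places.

0.320

Under orthogonal rotation h² = Σλ², so λ_Fac1² = h² − (0.4225) = 0.525 − 0.4225 = 0.1025.
|λ| = √0.1025 = 0.3202.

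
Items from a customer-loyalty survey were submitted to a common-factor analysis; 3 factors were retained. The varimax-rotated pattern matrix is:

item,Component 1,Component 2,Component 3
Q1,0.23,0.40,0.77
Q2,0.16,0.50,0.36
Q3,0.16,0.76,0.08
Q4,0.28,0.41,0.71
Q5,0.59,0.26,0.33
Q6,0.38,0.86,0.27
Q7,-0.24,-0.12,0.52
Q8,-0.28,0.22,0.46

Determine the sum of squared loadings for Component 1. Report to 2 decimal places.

SS loadings for Component 1 = 0.23² + 0.16² + 0.16² + 0.28² + 0.59² + 0.38² + (-0.24)² + (-0.28)² = 0.0529 + 0.0256 + 0.0256 + 0.0784 + 0.3481 + 0.1444 + 0.0576 + 0.0784 = 0.8110

0.81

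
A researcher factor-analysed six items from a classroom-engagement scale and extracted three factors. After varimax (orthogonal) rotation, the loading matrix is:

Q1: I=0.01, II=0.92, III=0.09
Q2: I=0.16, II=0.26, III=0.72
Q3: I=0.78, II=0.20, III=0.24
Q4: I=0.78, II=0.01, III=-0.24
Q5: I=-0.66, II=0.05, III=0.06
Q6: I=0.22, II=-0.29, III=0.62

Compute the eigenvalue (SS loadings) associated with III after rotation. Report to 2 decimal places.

1.03

SS loadings for III = 0.09² + 0.72² + 0.24² + (-0.24)² + 0.06² + 0.62² = 0.0081 + 0.5184 + 0.0576 + 0.0576 + 0.0036 + 0.3844 = 1.0297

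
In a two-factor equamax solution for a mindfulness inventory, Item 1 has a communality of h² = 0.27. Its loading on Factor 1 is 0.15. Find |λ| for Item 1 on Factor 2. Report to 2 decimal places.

Under orthogonal rotation h² = Σλ², so λ_Factor 2² = h² − (0.0225) = 0.27 − 0.0225 = 0.2475.
|λ| = √0.2475 = 0.4975.

0.50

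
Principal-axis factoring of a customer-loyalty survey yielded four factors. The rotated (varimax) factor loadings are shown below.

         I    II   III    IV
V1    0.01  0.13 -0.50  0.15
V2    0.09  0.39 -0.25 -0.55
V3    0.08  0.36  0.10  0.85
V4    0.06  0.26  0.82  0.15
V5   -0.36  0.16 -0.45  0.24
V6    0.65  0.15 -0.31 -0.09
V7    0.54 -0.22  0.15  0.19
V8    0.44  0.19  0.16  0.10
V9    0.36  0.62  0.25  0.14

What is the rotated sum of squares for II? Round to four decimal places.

0.8832

SS loadings for II = 0.13² + 0.39² + 0.36² + 0.26² + 0.16² + 0.15² + (-0.22)² + 0.19² + 0.62² = 0.0169 + 0.1521 + 0.1296 + 0.0676 + 0.0256 + 0.0225 + 0.0484 + 0.0361 + 0.3844 = 0.8832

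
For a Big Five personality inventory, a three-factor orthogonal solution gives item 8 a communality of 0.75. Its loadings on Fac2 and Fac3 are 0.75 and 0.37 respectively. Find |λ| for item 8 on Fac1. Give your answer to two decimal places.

Under orthogonal rotation h² = Σλ², so λ_Fac1² = h² − (0.6994) = 0.75 − 0.6994 = 0.0506.
|λ| = √0.0506 = 0.2249.

0.22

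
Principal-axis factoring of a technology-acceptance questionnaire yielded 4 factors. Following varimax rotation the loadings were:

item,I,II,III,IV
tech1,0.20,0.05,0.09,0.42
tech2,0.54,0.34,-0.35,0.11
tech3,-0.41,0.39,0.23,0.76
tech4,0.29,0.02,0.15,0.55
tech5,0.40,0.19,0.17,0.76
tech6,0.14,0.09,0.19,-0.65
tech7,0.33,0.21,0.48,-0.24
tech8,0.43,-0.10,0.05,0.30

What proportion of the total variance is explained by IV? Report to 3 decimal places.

SS loadings for IV = 0.42² + 0.11² + 0.76² + 0.55² + 0.76² + (-0.65)² + (-0.24)² + 0.30² = 2.2163
Proportion of variance = 2.2163 / 8 = 0.2770.

0.277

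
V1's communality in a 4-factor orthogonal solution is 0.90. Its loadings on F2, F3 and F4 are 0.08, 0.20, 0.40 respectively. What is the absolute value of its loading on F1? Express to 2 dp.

0.83

Under orthogonal rotation h² = Σλ², so λ_F1² = h² − (0.2064) = 0.90 − 0.2064 = 0.6936.
|λ| = √0.6936 = 0.8328.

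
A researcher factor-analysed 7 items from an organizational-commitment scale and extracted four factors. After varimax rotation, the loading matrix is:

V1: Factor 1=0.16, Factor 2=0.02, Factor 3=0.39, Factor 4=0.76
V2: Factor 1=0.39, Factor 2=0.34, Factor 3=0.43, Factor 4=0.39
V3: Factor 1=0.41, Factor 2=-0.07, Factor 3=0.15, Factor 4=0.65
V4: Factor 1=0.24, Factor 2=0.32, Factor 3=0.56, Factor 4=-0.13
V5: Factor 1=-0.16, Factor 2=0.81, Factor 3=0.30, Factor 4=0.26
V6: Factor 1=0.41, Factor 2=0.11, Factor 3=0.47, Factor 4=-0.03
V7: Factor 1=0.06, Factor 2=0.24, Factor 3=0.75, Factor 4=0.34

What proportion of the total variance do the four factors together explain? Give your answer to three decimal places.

Communalities: 0.7557, 0.6047, 0.6180, 0.4905, 0.8393, 0.4020, 0.7393; Σh² = 4.4495.
Total variance with 7 standardized items is 7, so the solution explains 4.4495/7 = 0.6356.

0.636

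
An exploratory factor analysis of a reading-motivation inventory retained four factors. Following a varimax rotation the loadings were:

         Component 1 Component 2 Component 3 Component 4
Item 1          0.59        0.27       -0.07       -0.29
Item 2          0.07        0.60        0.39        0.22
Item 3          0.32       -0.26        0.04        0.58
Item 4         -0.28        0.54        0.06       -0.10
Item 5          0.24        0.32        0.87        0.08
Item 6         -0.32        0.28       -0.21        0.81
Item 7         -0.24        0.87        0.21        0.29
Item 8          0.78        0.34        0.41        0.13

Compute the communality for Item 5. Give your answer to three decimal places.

h² = 0.24² + 0.32² + 0.87² + 0.08² = 0.0576 + 0.1024 + 0.7569 + 0.0064 = 0.9233

0.923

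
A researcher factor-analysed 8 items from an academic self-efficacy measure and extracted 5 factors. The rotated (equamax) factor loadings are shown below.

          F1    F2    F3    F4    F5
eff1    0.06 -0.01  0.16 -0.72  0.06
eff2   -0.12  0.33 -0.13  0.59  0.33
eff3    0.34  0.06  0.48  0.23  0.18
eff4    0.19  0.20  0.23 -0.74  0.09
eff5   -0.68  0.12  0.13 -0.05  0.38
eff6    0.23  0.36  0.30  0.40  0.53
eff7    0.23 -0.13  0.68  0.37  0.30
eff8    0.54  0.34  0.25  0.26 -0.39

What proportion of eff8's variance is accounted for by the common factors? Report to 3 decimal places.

0.689

h² = 0.54² + 0.34² + 0.25² + 0.26² + (-0.39)² = 0.2916 + 0.1156 + 0.0625 + 0.0676 + 0.1521 = 0.6894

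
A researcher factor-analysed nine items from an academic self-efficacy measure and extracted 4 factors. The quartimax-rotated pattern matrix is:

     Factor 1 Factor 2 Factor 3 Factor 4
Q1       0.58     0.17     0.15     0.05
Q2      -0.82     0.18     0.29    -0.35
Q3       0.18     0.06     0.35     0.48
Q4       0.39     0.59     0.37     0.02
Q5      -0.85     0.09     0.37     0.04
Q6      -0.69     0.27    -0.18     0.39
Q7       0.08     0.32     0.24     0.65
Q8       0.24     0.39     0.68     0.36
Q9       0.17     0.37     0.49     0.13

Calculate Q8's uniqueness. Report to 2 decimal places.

h² = 0.24² + 0.39² + 0.68² + 0.36² = 0.0576 + 0.1521 + 0.4624 + 0.1296 = 0.8017
Uniqueness u² = 1 − h² = 1 − 0.8017 = 0.1983

0.20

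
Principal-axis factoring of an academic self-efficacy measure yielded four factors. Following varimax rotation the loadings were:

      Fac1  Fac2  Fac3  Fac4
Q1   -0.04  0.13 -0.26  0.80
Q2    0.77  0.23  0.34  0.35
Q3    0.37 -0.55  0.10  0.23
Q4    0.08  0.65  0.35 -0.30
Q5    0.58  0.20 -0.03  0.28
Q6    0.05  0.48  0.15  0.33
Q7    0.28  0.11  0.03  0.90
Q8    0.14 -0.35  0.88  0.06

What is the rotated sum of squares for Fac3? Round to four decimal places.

SS loadings for Fac3 = (-0.26)² + 0.34² + 0.10² + 0.35² + (-0.03)² + 0.15² + 0.03² + 0.88² = 0.0676 + 0.1156 + 0.0100 + 0.1225 + 0.0009 + 0.0225 + 0.0009 + 0.7744 = 1.1144

1.1144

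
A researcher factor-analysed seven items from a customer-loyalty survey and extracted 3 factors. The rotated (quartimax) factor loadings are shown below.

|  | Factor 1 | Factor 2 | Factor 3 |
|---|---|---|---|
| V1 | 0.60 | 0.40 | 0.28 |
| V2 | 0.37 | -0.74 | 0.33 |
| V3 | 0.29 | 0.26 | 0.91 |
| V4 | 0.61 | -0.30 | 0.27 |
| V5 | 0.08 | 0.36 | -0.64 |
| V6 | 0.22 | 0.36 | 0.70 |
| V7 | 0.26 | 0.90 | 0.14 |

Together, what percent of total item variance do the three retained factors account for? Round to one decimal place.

71.7%

SS loadings by factor: 1.0755, 1.9344, 2.0075; total = 5.0174.
Total variance with 7 standardized items is 7, so the solution explains 5.0174/7 = 0.7168 = 71.68%.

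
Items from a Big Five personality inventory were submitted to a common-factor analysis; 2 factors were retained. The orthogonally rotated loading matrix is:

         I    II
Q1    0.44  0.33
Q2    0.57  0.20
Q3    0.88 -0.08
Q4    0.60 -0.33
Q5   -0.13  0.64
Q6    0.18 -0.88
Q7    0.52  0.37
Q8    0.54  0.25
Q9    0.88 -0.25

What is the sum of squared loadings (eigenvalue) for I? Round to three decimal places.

3.039

SS loadings for I = 0.44² + 0.57² + 0.88² + 0.60² + (-0.13)² + 0.18² + 0.52² + 0.54² + 0.88² = 0.1936 + 0.3249 + 0.7744 + 0.3600 + 0.0169 + 0.0324 + 0.2704 + 0.2916 + 0.7744 = 3.0386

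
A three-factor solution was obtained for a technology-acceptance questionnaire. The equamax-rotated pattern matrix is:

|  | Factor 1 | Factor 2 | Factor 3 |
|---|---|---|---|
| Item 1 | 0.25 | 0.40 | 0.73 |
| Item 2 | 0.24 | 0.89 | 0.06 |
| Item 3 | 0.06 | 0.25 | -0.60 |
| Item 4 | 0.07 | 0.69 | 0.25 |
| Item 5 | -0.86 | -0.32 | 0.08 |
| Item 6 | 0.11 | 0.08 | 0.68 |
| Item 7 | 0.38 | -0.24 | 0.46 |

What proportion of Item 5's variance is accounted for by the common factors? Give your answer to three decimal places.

h² = (-0.86)² + (-0.32)² + 0.08² = 0.7396 + 0.1024 + 0.0064 = 0.8484

0.848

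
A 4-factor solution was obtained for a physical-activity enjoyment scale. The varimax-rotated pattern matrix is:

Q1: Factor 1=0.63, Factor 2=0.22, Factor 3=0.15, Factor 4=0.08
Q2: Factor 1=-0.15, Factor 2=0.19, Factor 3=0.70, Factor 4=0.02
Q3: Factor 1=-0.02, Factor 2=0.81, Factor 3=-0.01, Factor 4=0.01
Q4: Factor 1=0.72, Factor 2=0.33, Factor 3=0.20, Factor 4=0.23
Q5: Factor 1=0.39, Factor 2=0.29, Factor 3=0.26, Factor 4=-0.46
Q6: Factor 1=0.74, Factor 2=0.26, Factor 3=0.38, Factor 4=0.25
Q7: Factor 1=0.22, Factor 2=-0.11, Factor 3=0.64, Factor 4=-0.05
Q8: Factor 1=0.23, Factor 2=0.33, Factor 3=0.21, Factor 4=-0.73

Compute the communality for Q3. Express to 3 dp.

0.657

h² = (-0.02)² + 0.81² + (-0.01)² + 0.01² = 0.0004 + 0.6561 + 0.0001 + 0.0001 = 0.6567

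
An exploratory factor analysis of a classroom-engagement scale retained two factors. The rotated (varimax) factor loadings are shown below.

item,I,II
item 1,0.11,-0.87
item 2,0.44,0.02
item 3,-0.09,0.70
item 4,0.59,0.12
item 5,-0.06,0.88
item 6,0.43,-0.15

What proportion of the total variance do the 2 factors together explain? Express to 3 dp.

Communalities: 0.7690, 0.1940, 0.4981, 0.3625, 0.7780, 0.2074; Σh² = 2.8090.
Total variance with 6 standardized items is 6, so the solution explains 2.8090/6 = 0.4682.

0.468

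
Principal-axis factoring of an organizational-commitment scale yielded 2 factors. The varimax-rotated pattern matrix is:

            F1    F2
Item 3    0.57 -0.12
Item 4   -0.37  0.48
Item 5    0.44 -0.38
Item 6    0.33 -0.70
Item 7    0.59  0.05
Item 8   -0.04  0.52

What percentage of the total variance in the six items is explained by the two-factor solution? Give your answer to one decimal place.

SS loadings by factor: 1.1140, 1.1521; total = 2.2661.
Total variance with 6 standardized items is 6, so the solution explains 2.2661/6 = 0.3777 = 37.77%.

37.8%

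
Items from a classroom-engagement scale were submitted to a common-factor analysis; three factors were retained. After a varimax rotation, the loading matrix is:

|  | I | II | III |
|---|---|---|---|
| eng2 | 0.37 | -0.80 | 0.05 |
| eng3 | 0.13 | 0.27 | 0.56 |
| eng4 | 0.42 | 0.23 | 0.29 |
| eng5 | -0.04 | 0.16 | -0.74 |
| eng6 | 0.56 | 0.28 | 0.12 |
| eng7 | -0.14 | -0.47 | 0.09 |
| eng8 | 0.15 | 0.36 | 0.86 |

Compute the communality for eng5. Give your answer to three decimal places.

h² = (-0.04)² + 0.16² + (-0.74)² = 0.0016 + 0.0256 + 0.5476 = 0.5748

0.575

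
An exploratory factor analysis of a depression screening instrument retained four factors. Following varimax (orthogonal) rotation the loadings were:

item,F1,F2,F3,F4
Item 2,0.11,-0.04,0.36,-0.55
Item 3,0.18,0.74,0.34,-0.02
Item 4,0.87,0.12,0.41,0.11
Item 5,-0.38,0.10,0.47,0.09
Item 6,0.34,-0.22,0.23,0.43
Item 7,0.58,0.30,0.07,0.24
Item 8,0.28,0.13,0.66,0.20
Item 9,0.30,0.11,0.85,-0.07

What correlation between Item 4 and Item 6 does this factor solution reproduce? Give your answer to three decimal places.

0.411

r̂ = Σ λ_i·λ_j across factors = (0.87)(0.34) + (0.12)(-0.22) + (0.41)(0.23) + (0.11)(0.43)
  = +0.2958 -0.0264 +0.0943 +0.0473 = 0.4110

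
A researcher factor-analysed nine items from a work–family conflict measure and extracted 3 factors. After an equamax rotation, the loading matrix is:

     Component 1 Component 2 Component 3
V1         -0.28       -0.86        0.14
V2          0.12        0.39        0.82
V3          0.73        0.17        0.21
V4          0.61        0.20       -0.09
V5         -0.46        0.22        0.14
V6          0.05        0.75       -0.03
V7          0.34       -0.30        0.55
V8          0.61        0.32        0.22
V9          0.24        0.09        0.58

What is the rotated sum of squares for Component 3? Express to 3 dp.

1.452

SS loadings for Component 3 = 0.14² + 0.82² + 0.21² + (-0.09)² + 0.14² + (-0.03)² + 0.55² + 0.22² + 0.58² = 0.0196 + 0.6724 + 0.0441 + 0.0081 + 0.0196 + 0.0009 + 0.3025 + 0.0484 + 0.3364 = 1.4520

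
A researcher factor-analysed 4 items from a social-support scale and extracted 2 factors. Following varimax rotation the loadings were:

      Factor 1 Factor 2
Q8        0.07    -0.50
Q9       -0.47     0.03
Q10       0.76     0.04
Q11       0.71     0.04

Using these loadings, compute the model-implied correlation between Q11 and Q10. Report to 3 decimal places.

r̂ = Σ λ_i·λ_j across factors = (0.71)(0.76) + (0.04)(0.04)
  = +0.5396 +0.0016 = 0.5412

0.541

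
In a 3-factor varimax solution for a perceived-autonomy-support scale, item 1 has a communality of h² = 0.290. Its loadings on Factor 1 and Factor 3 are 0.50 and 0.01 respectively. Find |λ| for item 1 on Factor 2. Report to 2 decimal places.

0.20

Under orthogonal rotation h² = Σλ², so λ_Factor 2² = h² − (0.2501) = 0.290 − 0.2501 = 0.0399.
|λ| = √0.0399 = 0.1997.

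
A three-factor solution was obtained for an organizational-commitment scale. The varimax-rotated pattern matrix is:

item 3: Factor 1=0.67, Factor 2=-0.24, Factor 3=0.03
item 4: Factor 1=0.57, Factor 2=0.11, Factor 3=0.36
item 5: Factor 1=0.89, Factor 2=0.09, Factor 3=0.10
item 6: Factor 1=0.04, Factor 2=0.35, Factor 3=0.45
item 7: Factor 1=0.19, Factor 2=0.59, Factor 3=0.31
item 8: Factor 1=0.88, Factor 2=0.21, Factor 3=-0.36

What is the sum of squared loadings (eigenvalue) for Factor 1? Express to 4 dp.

SS loadings for Factor 1 = 0.67² + 0.57² + 0.89² + 0.04² + 0.19² + 0.88² = 0.4489 + 0.3249 + 0.7921 + 0.0016 + 0.0361 + 0.7744 = 2.3780

2.3780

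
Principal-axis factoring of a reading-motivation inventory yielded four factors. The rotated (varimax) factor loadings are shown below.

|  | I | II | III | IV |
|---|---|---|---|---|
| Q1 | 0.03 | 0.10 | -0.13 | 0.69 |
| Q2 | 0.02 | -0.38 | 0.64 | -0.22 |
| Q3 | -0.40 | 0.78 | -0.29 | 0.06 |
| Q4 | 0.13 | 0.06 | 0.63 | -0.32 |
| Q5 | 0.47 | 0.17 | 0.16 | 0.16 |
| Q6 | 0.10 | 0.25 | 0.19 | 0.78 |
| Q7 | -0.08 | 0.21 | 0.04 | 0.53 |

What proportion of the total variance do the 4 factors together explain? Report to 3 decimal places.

SS loadings by factor: 0.4155, 0.9019, 0.9708, 1.5454; total = 3.8336.
Total variance with 7 standardized items is 7, so the solution explains 3.8336/7 = 0.5477.

0.548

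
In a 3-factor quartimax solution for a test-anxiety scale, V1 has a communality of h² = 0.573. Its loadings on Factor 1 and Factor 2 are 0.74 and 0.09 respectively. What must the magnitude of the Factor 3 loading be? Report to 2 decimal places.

0.13

Under orthogonal rotation h² = Σλ², so λ_Factor 3² = h² − (0.5557) = 0.573 − 0.5557 = 0.0173.
|λ| = √0.0173 = 0.1315.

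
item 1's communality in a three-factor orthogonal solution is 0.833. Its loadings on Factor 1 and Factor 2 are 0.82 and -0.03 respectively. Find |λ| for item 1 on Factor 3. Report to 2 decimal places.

0.40

Under orthogonal rotation h² = Σλ², so λ_Factor 3² = h² − (0.6733) = 0.833 − 0.6733 = 0.1597.
|λ| = √0.1597 = 0.3996.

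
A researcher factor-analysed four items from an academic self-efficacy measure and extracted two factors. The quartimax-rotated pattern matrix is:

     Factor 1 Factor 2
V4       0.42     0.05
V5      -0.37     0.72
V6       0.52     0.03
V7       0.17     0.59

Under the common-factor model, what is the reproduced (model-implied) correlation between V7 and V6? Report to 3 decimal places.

r̂ = Σ λ_i·λ_j across factors = (0.17)(0.52) + (0.59)(0.03)
  = +0.0884 +0.0177 = 0.1061

0.106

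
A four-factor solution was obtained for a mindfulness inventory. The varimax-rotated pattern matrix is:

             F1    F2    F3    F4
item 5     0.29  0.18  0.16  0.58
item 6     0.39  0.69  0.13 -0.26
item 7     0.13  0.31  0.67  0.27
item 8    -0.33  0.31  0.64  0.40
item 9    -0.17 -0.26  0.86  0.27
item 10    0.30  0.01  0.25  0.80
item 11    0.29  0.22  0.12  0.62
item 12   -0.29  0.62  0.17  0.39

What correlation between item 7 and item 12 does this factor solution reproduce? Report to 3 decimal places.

0.374

r̂ = Σ λ_i·λ_j across factors = (0.13)(-0.29) + (0.31)(0.62) + (0.67)(0.17) + (0.27)(0.39)
  = -0.0377 +0.1922 +0.1139 +0.1053 = 0.3737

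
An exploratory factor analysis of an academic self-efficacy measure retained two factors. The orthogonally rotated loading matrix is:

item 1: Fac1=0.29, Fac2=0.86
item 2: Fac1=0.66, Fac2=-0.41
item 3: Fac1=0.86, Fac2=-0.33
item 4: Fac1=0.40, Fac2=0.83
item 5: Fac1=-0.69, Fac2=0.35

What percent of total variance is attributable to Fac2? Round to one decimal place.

36.6%

SS loadings for Fac2 = 0.86² + (-0.41)² + (-0.33)² + 0.83² + 0.35² = 1.8280
With 5 standardized items, total variance = 5. Proportion = 1.8280/5 = 0.3656 → 36.56%.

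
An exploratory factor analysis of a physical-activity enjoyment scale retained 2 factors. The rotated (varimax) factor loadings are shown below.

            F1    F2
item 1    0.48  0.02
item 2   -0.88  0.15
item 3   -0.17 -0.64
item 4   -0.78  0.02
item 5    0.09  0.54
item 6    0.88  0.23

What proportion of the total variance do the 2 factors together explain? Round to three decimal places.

0.534

SS loadings by factor: 2.4246, 0.7774; total = 3.2020.
Total variance with 6 standardized items is 6, so the solution explains 3.2020/6 = 0.5337.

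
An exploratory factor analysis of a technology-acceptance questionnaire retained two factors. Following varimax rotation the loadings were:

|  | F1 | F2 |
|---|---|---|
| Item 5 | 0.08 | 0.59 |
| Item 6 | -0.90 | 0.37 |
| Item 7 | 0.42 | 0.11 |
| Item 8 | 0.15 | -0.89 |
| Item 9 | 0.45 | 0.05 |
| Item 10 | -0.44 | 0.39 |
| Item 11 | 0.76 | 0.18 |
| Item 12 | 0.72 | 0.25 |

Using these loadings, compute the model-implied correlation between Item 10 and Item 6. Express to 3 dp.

r̂ = Σ λ_i·λ_j across factors = (-0.44)(-0.90) + (0.39)(0.37)
  = +0.3960 +0.1443 = 0.5403

0.540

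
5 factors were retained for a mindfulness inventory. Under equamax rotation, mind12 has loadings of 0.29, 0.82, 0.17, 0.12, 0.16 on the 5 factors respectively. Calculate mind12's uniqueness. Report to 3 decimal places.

h² = 0.29² + 0.82² + 0.17² + 0.12² + 0.16² = 0.0841 + 0.6724 + 0.0289 + 0.0144 + 0.0256 = 0.8254
Uniqueness u² = 1 − h² = 1 − 0.8254 = 0.1746

0.175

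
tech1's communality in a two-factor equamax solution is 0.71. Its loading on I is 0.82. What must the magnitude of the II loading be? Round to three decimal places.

Under orthogonal rotation h² = Σλ², so λ_II² = h² − (0.6724) = 0.71 − 0.6724 = 0.0376.
|λ| = √0.0376 = 0.1939.

0.194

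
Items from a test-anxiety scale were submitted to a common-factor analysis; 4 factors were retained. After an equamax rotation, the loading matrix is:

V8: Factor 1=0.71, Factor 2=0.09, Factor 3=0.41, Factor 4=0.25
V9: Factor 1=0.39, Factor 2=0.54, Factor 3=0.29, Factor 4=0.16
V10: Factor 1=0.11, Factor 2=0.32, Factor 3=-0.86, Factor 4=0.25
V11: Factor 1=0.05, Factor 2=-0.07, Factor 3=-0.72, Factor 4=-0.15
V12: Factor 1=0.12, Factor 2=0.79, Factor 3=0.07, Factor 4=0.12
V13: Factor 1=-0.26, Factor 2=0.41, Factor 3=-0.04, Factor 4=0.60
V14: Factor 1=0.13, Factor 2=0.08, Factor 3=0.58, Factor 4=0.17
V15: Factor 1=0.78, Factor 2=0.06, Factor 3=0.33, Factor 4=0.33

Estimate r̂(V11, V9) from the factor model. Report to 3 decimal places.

r̂ = Σ λ_i·λ_j across factors = (0.05)(0.39) + (-0.07)(0.54) + (-0.72)(0.29) + (-0.15)(0.16)
  = +0.0195 -0.0378 -0.2088 -0.0240 = -0.2511

-0.251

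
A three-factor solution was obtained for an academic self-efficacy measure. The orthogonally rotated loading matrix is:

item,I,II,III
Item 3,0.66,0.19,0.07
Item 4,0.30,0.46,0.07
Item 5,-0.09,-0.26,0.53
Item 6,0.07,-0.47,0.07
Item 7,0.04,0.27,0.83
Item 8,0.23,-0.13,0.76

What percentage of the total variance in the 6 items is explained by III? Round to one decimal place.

SS loadings for III = 0.07² + 0.07² + 0.53² + 0.07² + 0.83² + 0.76² = 1.5621
With 6 standardized items, total variance = 6. Proportion = 1.5621/6 = 0.2604 → 26.04%.

26.0%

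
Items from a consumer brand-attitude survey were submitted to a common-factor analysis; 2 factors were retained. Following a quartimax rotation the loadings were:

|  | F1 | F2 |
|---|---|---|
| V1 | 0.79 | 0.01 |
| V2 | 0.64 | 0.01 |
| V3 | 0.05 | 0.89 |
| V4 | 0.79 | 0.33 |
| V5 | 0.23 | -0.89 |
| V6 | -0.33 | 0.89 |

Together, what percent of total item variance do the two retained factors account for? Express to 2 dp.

71.79%

SS loadings by factor: 1.8221, 2.4854; total = 4.3075.
Total variance with 6 standardized items is 6, so the solution explains 4.3075/6 = 0.7179 = 71.79%.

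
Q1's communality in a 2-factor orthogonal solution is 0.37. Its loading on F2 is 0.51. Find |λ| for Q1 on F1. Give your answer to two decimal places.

Under orthogonal rotation h² = Σλ², so λ_F1² = h² − (0.2601) = 0.37 − 0.2601 = 0.1099.
|λ| = √0.1099 = 0.3315.

0.33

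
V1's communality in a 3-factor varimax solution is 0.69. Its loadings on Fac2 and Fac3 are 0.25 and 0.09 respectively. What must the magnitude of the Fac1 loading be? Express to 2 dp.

Under orthogonal rotation h² = Σλ², so λ_Fac1² = h² − (0.0706) = 0.69 − 0.0706 = 0.6194.
|λ| = √0.6194 = 0.7870.

0.79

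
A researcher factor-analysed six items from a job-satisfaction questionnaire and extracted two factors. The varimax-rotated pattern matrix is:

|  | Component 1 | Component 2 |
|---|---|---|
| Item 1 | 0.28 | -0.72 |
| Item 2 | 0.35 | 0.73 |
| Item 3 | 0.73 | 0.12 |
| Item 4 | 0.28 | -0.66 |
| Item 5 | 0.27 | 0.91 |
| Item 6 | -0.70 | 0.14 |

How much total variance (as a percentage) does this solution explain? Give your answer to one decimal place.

62.1%

SS loadings by factor: 1.3751, 2.3490; total = 3.7241.
Total variance with 6 standardized items is 6, so the solution explains 3.7241/6 = 0.6207 = 62.07%.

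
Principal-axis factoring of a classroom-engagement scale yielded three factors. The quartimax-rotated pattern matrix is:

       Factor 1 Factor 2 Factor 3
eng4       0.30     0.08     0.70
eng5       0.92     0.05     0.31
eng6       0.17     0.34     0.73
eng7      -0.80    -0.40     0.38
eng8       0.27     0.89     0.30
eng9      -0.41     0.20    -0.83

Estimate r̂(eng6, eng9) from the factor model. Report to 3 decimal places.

r̂ = Σ λ_i·λ_j across factors = (0.17)(-0.41) + (0.34)(0.20) + (0.73)(-0.83)
  = -0.0697 +0.0680 -0.6059 = -0.6076

-0.608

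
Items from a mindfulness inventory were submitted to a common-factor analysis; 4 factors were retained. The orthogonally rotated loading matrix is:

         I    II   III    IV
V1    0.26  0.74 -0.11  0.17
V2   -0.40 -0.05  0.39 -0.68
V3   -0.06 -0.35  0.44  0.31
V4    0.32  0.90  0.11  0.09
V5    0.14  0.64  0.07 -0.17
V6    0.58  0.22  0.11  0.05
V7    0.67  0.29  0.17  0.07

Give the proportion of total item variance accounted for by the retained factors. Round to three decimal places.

0.602

Communalities: 0.6562, 0.7770, 0.4158, 0.9326, 0.4630, 0.3994, 0.5668; Σh² = 4.2108.
Total variance with 7 standardized items is 7, so the solution explains 4.2108/7 = 0.6015.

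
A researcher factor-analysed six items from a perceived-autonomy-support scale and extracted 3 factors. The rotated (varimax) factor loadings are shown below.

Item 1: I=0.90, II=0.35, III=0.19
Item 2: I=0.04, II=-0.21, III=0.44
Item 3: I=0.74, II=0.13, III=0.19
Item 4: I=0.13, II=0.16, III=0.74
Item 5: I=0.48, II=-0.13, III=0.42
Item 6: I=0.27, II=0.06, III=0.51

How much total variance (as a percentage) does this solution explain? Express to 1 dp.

Communalities: 0.9686, 0.2393, 0.6006, 0.5901, 0.4237, 0.3366; Σh² = 3.1589.
Total variance with 6 standardized items is 6, so the solution explains 3.1589/6 = 0.5265 = 52.65%.

52.6%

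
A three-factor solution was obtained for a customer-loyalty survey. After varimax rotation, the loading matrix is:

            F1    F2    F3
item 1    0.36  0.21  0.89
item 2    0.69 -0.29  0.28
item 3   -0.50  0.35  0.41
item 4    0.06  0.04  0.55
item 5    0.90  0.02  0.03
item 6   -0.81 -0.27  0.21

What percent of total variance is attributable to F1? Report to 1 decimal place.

SS loadings for F1 = 0.36² + 0.69² + (-0.50)² + 0.06² + 0.90² + (-0.81)² = 2.3254
With 6 standardized items, total variance = 6. Proportion = 2.3254/6 = 0.3876 → 38.76%.

38.8%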